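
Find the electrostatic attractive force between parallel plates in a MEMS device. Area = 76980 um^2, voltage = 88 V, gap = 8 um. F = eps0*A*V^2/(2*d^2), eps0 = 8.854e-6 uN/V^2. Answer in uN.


Step 1: Identify parameters.
eps0 = 8.854e-6 uN/V^2, A = 76980 um^2, V = 88 V, d = 8 um
Step 2: Compute V^2 = 88^2 = 7744
Step 3: Compute d^2 = 8^2 = 64
Step 4: F = 0.5 * 8.854e-6 * 76980 * 7744 / 64
F = 41.236 uN


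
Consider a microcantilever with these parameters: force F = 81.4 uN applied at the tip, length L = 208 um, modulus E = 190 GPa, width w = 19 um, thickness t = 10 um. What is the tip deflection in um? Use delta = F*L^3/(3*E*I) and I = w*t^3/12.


Step 1: Calculate the second moment of area.
I = w * t^3 / 12 = 19 * 10^3 / 12 = 1583.3333 um^4
Step 2: Convert E to consistent units (1 GPa = 1000 uN/um^2).
E = 190 GPa = 190000 uN/um^2
Step 3: Calculate tip deflection.
delta = F * L^3 / (3 * E * I)
delta = 81.4 * 208^3 / (3 * 190000 * 1583.3333)
delta = 0.8116 um


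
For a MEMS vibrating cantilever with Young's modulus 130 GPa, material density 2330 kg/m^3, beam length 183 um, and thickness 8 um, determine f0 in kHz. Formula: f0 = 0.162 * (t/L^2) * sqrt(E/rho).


Step 1: Convert units to SI.
t_SI = 8e-6 m, L_SI = 183e-6 m
Step 2: Calculate sqrt(E/rho).
sqrt(130e9 / 2330) = 7469.54 m/s
Step 3: Compute f0.
f0 = 0.162 * 8e-6 / (183e-6)^2 * 7469.54 = 289065.8 Hz = 289.07 kHz


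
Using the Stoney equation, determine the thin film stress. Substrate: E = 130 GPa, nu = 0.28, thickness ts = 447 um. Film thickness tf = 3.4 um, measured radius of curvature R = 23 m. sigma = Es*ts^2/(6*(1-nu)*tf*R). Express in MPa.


Step 1: Compute numerator: Es * ts^2 = 130 * 447^2 = 25975170 (GPa*um^2)
Step 2: Compute denominator (R in um): 6*(1-nu)*tf*R = 6*0.72*3.4*23e6 = 337824000.0 (um^2)
Step 3: sigma (GPa) = 25975170 / 337824000.0 = 7.689e-02 GPa
Step 4: Convert to MPa (x1000): sigma = 76.9 MPa


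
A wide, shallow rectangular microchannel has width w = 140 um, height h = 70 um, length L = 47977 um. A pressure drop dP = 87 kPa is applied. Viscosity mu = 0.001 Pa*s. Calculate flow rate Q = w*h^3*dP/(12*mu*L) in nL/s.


Step 1: Convert all dimensions to SI (meters).
w = 140e-6 m, h = 70e-6 m, L = 47977e-6 m, dP = 87e3 Pa
Step 2: Q = w * h^3 * dP / (12 * mu * L)
Q = 140e-6 * (70e-6)^3 * 87e3 / (12 * 0.001 * 47977e-6) = 7.25649791e-09 m^3/s
Step 3: Convert Q from m^3/s to nL/s (1 m^3 = 1e12 nL, so multiply by 1e12).
Q = 7256.498 nL/s


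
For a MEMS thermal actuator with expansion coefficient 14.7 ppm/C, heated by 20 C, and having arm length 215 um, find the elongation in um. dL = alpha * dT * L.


Step 1: Convert CTE: alpha = 14.7 ppm/C = 14.7e-6 /C
Step 2: dL = 14.7e-6 * 20 * 215
dL = 0.0632 um


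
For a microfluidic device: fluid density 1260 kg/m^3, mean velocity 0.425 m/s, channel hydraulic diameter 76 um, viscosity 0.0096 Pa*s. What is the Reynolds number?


Step 1: Convert Dh to meters: Dh = 76e-6 m
Step 2: Re = rho * v * Dh / mu
Re = 1260 * 0.425 * 76e-6 / 0.0096
Re = 4.239


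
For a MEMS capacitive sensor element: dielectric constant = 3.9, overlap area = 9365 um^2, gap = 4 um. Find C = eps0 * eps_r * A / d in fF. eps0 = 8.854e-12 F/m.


Step 1: Convert area to m^2: A = 9365e-12 m^2
Step 2: Convert gap to m: d = 4e-6 m
Step 3: C = eps0 * eps_r * A / d
C = 8.854e-12 * 3.9 * 9365e-12 / 4e-6
Step 4: Convert to fF (multiply by 1e15).
C = 80.84 fF


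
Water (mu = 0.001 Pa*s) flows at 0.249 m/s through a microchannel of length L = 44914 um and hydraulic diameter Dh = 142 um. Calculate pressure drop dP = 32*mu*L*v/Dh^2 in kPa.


Step 1: Convert to SI: L = 44914e-6 m, Dh = 142e-6 m
Step 2: dP = 32 * 0.001 * 44914e-6 * 0.249 / (142e-6)^2
Step 3: dP = 17748.20 Pa
Step 4: Convert to kPa: dP = 17.75 kPa


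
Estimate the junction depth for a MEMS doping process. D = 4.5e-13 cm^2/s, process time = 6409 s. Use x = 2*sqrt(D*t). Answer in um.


Step 1: Compute D*t = 4.5e-13 * 6409 = 2.88405e-09 cm^2
Step 2: sqrt(D*t) = 5.37034e-05 cm
Step 3: x = 2 * 5.37034e-05 cm = 1.074068e-04 cm
Step 4: Convert to um (1 cm = 1e4 um): x = 1.074 um


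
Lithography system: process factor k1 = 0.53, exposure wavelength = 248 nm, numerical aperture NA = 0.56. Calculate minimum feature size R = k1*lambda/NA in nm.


Step 1: Identify values: k1 = 0.53, lambda = 248 nm, NA = 0.56
Step 2: R = k1 * lambda / NA
R = 0.53 * 248 / 0.56
R = 234.7 nm


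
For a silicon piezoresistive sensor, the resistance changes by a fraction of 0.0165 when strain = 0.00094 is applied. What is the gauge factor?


Step 1: Identify values.
dR/R = 0.0165, strain = 0.00094
Step 2: GF = (dR/R) / strain = 0.0165 / 0.00094
GF = 17.6


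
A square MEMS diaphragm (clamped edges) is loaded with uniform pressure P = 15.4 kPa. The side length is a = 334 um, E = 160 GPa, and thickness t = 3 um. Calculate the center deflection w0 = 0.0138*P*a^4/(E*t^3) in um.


Step 1: Convert pressure to compatible units (E is in GPa, so P in GPa).
P = 15.4 kPa = 15.4e-6 GPa
Step 2: Compute numerator: 0.0138 * P * a^4.
a^4 = 334^4 = 12444741136
numerator = 0.0138 * 15.4e-6 * 12444741136 = 2.64476e+03
Step 3: Compute denominator: E * t^3 = 160 * 3^3 = 4320
Step 4: w0 = numerator / denominator = 2.64476e+03 / 4320 = 0.6122 um


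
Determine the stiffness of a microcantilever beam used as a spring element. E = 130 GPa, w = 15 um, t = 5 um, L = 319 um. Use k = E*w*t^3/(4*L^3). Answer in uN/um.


Step 1: Convert E to consistent units (1 GPa = 1000 uN/um^2).
E = 130 GPa = 130000 uN/um^2
Step 2: Compute t^3 = 5^3 = 125
Step 3: Compute L^3 = 319^3 = 32461759
Step 4: k = 130000 * 15 * 125 / (4 * 32461759)
k = 1.8772 uN/um


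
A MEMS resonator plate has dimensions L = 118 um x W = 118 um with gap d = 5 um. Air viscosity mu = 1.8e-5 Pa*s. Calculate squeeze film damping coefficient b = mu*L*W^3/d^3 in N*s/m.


Step 1: Convert to SI.
L = 118e-6 m, W = 118e-6 m, d = 5e-6 m
Step 2: W^3 = (118e-6)^3 = 1.64e-12 m^3
Step 3: d^3 = (5e-6)^3 = 1.25e-16 m^3
Step 4: b = 1.8e-5 * 118e-6 * 1.64e-12 / 1.25e-16
b = 2.79e-05 N*s/m


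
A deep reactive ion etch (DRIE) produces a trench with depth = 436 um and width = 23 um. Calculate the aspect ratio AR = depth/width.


Step 1: AR = depth / width
Step 2: AR = 436 / 23
AR = 19.0


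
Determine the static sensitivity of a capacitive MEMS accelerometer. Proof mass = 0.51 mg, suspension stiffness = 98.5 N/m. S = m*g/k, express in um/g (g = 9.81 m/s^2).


Step 1: Convert mass: m = 0.51 mg = 5.10e-07 kg
Step 2: S = m * g / k = 5.10e-07 * 9.81 / 98.5
Step 3: S = 5.08e-08 m/g
Step 4: Convert to um/g: S = 0.051 um/g


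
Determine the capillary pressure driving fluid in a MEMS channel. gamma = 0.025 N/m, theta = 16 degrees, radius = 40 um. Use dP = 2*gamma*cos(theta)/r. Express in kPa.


Step 1: cos(16 deg) = 0.9613
Step 2: Convert r to m: r = 40e-6 m
Step 3: dP = 2 * 0.025 * 0.9613 / 40e-6 = 1201.6 Pa
Step 4: Convert Pa to kPa (divide by 1000).
dP = 1.2 kPa


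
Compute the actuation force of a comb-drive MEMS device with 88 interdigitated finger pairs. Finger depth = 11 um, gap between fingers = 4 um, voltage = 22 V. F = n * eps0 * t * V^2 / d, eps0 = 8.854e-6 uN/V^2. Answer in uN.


Step 1: Parameters: n=88, eps0=8.854e-6 uN/V^2, t=11 um, V=22 V, d=4 um
Step 2: V^2 = 484
Step 3: F = 88 * 8.854e-6 * 11 * 484 / 4
F = 1.037 uN


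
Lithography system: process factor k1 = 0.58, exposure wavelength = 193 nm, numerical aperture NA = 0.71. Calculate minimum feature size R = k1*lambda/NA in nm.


Step 1: Identify values: k1 = 0.58, lambda = 193 nm, NA = 0.71
Step 2: R = k1 * lambda / NA
R = 0.58 * 193 / 0.71
R = 157.7 nm


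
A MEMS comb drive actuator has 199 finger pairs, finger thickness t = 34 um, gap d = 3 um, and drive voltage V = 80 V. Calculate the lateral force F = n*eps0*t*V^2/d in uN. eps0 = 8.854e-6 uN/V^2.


Step 1: Parameters: n=199, eps0=8.854e-6 uN/V^2, t=34 um, V=80 V, d=3 um
Step 2: V^2 = 6400
Step 3: F = 199 * 8.854e-6 * 34 * 6400 / 3
F = 127.8 uN


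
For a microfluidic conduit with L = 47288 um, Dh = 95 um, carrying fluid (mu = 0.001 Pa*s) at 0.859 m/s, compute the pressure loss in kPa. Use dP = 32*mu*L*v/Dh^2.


Step 1: Convert to SI: L = 47288e-6 m, Dh = 95e-6 m
Step 2: dP = 32 * 0.001 * 47288e-6 * 0.859 / (95e-6)^2
Step 3: dP = 144027.98 Pa
Step 4: Convert to kPa: dP = 144.03 kPa


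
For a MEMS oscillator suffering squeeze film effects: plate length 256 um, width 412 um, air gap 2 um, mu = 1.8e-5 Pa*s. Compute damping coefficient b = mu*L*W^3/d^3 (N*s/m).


Step 1: Convert to SI.
L = 256e-6 m, W = 412e-6 m, d = 2e-6 m
Step 2: W^3 = (412e-6)^3 = 6.99e-11 m^3
Step 3: d^3 = (2e-6)^3 = 8.00e-18 m^3
Step 4: b = 1.8e-5 * 256e-6 * 6.99e-11 / 8.00e-18
b = 4.03e-02 N*s/m


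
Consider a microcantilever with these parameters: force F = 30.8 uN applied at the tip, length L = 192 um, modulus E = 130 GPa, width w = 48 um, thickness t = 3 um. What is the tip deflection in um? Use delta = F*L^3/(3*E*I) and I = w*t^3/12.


Step 1: Calculate the second moment of area.
I = w * t^3 / 12 = 48 * 3^3 / 12 = 108.0 um^4
Step 2: Convert E to consistent units (1 GPa = 1000 uN/um^2).
E = 130 GPa = 130000 uN/um^2
Step 3: Calculate tip deflection.
delta = F * L^3 / (3 * E * I)
delta = 30.8 * 192^3 / (3 * 130000 * 108.0)
delta = 5.1757 um


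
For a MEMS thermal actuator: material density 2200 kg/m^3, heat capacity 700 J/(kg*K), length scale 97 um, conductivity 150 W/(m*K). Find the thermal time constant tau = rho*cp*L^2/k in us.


Step 1: Convert L to m: L = 97e-6 m
Step 2: L^2 = (97e-6)^2 = 9.409e-09 m^2
Step 3: tau = 2200 * 700 * 9.409e-09 / 150 = 9.659907e-05 s
Step 4: Convert to microseconds (multiply by 1e6).
tau = 96.599 us


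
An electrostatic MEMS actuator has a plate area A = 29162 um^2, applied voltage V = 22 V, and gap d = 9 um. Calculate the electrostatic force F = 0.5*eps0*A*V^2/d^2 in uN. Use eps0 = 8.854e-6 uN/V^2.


Step 1: Identify parameters.
eps0 = 8.854e-6 uN/V^2, A = 29162 um^2, V = 22 V, d = 9 um
Step 2: Compute V^2 = 22^2 = 484
Step 3: Compute d^2 = 9^2 = 81
Step 4: F = 0.5 * 8.854e-6 * 29162 * 484 / 81
F = 0.771 uN


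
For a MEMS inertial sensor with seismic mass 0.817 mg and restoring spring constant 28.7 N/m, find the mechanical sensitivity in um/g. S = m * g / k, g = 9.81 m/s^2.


Step 1: Convert mass: m = 0.817 mg = 8.17e-07 kg
Step 2: S = m * g / k = 8.17e-07 * 9.81 / 28.7
Step 3: S = 2.79e-07 m/g
Step 4: Convert to um/g: S = 0.279 um/g


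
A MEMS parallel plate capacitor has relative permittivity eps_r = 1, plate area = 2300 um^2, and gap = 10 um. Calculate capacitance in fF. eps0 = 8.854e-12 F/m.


Step 1: Convert area to m^2: A = 2300e-12 m^2
Step 2: Convert gap to m: d = 10e-6 m
Step 3: C = eps0 * eps_r * A / d
C = 8.854e-12 * 1 * 2300e-12 / 10e-6
Step 4: Convert to fF (multiply by 1e15).
C = 2.04 fF


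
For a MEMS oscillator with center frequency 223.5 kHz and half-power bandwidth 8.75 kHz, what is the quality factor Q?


Step 1: Q = f0 / bandwidth
Step 2: Q = 223.5 / 8.75
Q = 25.5


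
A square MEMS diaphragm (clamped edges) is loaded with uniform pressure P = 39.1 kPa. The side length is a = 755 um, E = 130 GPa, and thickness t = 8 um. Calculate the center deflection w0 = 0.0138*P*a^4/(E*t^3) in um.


Step 1: Convert pressure to compatible units (E is in GPa, so P in GPa).
P = 39.1 kPa = 39.1e-6 GPa
Step 2: Compute numerator: 0.0138 * P * a^4.
a^4 = 755^4 = 324928500625
numerator = 0.0138 * 39.1e-6 * 324928500625 = 1.753249e+05
Step 3: Compute denominator: E * t^3 = 130 * 8^3 = 66560
Step 4: w0 = numerator / denominator = 1.753249e+05 / 66560 = 2.6341 um


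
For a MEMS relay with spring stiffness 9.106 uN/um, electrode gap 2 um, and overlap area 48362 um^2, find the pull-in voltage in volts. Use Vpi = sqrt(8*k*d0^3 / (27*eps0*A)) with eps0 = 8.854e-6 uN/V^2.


Step 1: Compute numerator: 8 * k * d0^3 = 8 * 9.106 * 2^3 = 582.784
Step 2: Compute denominator: 27 * eps0 * A = 27 * 8.854e-6 * 48362 = 11.561323
Step 3: Vpi = sqrt(582.784 / 11.561323)
Vpi = 7.1 V


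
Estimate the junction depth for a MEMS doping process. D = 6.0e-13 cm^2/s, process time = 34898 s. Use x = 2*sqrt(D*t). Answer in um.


Step 1: Compute D*t = 6.0e-13 * 34898 = 2.09388e-08 cm^2
Step 2: sqrt(D*t) = 1.44702e-04 cm
Step 3: x = 2 * 1.44702e-04 cm = 2.89404e-04 cm
Step 4: Convert to um (1 cm = 1e4 um): x = 2.894 um


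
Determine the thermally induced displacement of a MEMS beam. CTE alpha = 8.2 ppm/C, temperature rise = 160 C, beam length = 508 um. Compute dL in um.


Step 1: Convert CTE: alpha = 8.2 ppm/C = 8.2e-6 /C
Step 2: dL = 8.2e-6 * 160 * 508
dL = 0.6665 um


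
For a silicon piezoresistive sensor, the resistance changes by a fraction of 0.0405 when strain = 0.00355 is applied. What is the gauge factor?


Step 1: Identify values.
dR/R = 0.0405, strain = 0.00355
Step 2: GF = (dR/R) / strain = 0.0405 / 0.00355
GF = 11.4


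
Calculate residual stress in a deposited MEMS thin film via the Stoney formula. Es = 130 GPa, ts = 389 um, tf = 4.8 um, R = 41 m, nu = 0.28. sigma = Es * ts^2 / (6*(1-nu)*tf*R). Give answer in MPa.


Step 1: Compute numerator: Es * ts^2 = 130 * 389^2 = 19671730 (GPa*um^2)
Step 2: Compute denominator (R in um): 6*(1-nu)*tf*R = 6*0.72*4.8*41e6 = 850176000.0 (um^2)
Step 3: sigma (GPa) = 19671730 / 850176000.0 = 2.3138e-02 GPa
Step 4: Convert to MPa (x1000): sigma = 23.1 MPa


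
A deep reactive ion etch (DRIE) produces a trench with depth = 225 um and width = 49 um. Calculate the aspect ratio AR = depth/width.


Step 1: AR = depth / width
Step 2: AR = 225 / 49
AR = 4.6


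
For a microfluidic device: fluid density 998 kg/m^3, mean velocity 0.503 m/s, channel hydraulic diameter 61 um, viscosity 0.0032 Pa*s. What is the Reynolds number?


Step 1: Convert Dh to meters: Dh = 61e-6 m
Step 2: Re = rho * v * Dh / mu
Re = 998 * 0.503 * 61e-6 / 0.0032
Re = 9.569


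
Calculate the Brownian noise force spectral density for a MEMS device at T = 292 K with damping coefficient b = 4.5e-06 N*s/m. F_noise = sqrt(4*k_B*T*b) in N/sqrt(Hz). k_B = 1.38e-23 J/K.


Step 1: Compute 4 * k_B * T * b
= 4 * 1.38e-23 * 292 * 4.5e-06
= 7.2533e-26 N^2/Hz
Step 2: F_noise = sqrt(7.2533e-26)
F_noise = 2.69e-13 N/sqrt(Hz)


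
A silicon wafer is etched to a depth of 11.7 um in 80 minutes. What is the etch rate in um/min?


Step 1: Etch rate = depth / time
Step 2: rate = 11.7 / 80
rate = 0.146 um/min


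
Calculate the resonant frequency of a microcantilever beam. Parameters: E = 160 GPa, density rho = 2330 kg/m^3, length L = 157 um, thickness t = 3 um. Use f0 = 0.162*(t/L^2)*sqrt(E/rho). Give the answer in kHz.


Step 1: Convert units to SI.
t_SI = 3e-6 m, L_SI = 157e-6 m
Step 2: Calculate sqrt(E/rho).
sqrt(160e9 / 2330) = 8286.71 m/s
Step 3: Compute f0.
f0 = 0.162 * 3e-6 / (157e-6)^2 * 8286.71 = 163387.6 Hz = 163.39 kHz


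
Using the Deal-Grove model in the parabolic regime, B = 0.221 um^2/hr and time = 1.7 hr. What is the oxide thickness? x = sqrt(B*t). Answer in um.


Step 1: Compute B*t = 0.221 * 1.7 = 0.3757
Step 2: x = sqrt(0.3757)
x = 0.613 um


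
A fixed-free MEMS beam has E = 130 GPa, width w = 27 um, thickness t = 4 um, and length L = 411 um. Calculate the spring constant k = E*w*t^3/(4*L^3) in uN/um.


Step 1: Convert E to consistent units (1 GPa = 1000 uN/um^2).
E = 130 GPa = 130000 uN/um^2
Step 2: Compute t^3 = 4^3 = 64
Step 3: Compute L^3 = 411^3 = 69426531
Step 4: k = 130000 * 27 * 64 / (4 * 69426531)
k = 0.8089 uN/um


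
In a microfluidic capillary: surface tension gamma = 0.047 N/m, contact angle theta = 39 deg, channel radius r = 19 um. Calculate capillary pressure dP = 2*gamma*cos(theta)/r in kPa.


Step 1: cos(39 deg) = 0.7771
Step 2: Convert r to m: r = 19e-6 m
Step 3: dP = 2 * 0.047 * 0.7771 / 19e-6 = 3844.6 Pa
Step 4: Convert Pa to kPa (divide by 1000).
dP = 3.84 kPa


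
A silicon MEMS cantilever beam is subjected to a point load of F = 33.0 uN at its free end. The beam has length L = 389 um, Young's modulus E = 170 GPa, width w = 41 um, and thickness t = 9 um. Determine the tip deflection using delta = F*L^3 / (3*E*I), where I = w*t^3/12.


Step 1: Calculate the second moment of area.
I = w * t^3 / 12 = 41 * 9^3 / 12 = 2490.75 um^4
Step 2: Convert E to consistent units (1 GPa = 1000 uN/um^2).
E = 170 GPa = 170000 uN/um^2
Step 3: Calculate tip deflection.
delta = F * L^3 / (3 * E * I)
delta = 33.0 * 389^3 / (3 * 170000 * 2490.75)
delta = 1.5292 um


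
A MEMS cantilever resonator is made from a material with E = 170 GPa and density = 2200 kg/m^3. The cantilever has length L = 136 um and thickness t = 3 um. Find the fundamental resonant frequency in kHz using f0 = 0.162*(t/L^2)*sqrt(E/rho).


Step 1: Convert units to SI.
t_SI = 3e-6 m, L_SI = 136e-6 m
Step 2: Calculate sqrt(E/rho).
sqrt(170e9 / 2200) = 8790.49 m/s
Step 3: Compute f0.
f0 = 0.162 * 3e-6 / (136e-6)^2 * 8790.49 = 230978.5 Hz = 230.98 kHz


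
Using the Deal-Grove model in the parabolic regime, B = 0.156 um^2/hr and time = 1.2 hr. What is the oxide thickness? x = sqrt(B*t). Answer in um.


Step 1: Compute B*t = 0.156 * 1.2 = 0.1872
Step 2: x = sqrt(0.1872)
x = 0.433 um


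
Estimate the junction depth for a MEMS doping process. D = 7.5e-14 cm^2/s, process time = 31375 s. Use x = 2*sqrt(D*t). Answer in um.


Step 1: Compute D*t = 7.5e-14 * 31375 = 2.353125e-09 cm^2
Step 2: sqrt(D*t) = 4.851e-05 cm
Step 3: x = 2 * 4.851e-05 cm = 9.702e-05 cm
Step 4: Convert to um (1 cm = 1e4 um): x = 0.97 um


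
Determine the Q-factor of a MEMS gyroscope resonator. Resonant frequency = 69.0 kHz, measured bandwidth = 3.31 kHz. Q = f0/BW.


Step 1: Q = f0 / bandwidth
Step 2: Q = 69.0 / 3.31
Q = 20.8


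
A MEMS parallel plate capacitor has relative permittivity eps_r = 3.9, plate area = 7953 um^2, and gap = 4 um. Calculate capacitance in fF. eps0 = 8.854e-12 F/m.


Step 1: Convert area to m^2: A = 7953e-12 m^2
Step 2: Convert gap to m: d = 4e-6 m
Step 3: C = eps0 * eps_r * A / d
C = 8.854e-12 * 3.9 * 7953e-12 / 4e-6
Step 4: Convert to fF (multiply by 1e15).
C = 68.66 fF


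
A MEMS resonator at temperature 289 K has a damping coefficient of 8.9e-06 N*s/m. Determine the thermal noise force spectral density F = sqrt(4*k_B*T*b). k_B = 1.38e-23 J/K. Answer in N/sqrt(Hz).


Step 1: Compute 4 * k_B * T * b
= 4 * 1.38e-23 * 289 * 8.9e-06
= 1.4198e-25 N^2/Hz
Step 2: F_noise = sqrt(1.4198e-25)
F_noise = 3.77e-13 N/sqrt(Hz)


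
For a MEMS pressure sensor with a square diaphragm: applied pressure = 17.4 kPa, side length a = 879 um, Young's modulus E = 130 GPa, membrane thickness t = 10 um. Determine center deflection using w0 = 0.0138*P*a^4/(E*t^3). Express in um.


Step 1: Convert pressure to compatible units (E is in GPa, so P in GPa).
P = 17.4 kPa = 17.4e-6 GPa
Step 2: Compute numerator: 0.0138 * P * a^4.
a^4 = 879^4 = 596974114881
numerator = 0.0138 * 17.4e-6 * 596974114881 = 1.433454e+05
Step 3: Compute denominator: E * t^3 = 130 * 10^3 = 130000
Step 4: w0 = numerator / denominator = 1.433454e+05 / 130000 = 1.1027 um


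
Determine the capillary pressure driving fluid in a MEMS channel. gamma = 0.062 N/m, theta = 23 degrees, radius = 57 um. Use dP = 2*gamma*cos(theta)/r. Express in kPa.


Step 1: cos(23 deg) = 0.9205
Step 2: Convert r to m: r = 57e-6 m
Step 3: dP = 2 * 0.062 * 0.9205 / 57e-6 = 2002.5 Pa
Step 4: Convert Pa to kPa (divide by 1000).
dP = 2.0 kPa


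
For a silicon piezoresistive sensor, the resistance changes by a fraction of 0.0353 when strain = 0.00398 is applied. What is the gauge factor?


Step 1: Identify values.
dR/R = 0.0353, strain = 0.00398
Step 2: GF = (dR/R) / strain = 0.0353 / 0.00398
GF = 8.9


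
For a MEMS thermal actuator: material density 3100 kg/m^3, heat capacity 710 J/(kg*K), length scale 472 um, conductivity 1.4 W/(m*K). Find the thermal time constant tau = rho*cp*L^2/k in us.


Step 1: Convert L to m: L = 472e-6 m
Step 2: L^2 = (472e-6)^2 = 2.22784e-07 m^2
Step 3: tau = 3100 * 710 * 2.22784e-07 / 1.4 = 3.5024827429e-01 s
Step 4: Convert to microseconds (multiply by 1e6).
tau = 350248.274 us


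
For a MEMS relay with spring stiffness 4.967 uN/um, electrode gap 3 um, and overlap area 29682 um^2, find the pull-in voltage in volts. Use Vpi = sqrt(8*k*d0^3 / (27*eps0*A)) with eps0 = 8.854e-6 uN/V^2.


Step 1: Compute numerator: 8 * k * d0^3 = 8 * 4.967 * 3^3 = 1072.872
Step 2: Compute denominator: 27 * eps0 * A = 27 * 8.854e-6 * 29682 = 7.09572
Step 3: Vpi = sqrt(1072.872 / 7.09572)
Vpi = 12.3 V


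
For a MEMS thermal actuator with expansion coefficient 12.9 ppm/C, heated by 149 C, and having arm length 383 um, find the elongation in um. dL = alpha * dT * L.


Step 1: Convert CTE: alpha = 12.9 ppm/C = 12.9e-6 /C
Step 2: dL = 12.9e-6 * 149 * 383
dL = 0.7362 um


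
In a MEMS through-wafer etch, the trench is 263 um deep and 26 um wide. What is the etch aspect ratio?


Step 1: AR = depth / width
Step 2: AR = 263 / 26
AR = 10.1


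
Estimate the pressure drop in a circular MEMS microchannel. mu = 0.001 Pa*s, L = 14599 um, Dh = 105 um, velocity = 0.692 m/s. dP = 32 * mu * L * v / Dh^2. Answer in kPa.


Step 1: Convert to SI: L = 14599e-6 m, Dh = 105e-6 m
Step 2: dP = 32 * 0.001 * 14599e-6 * 0.692 / (105e-6)^2
Step 3: dP = 29322.47 Pa
Step 4: Convert to kPa: dP = 29.32 kPa


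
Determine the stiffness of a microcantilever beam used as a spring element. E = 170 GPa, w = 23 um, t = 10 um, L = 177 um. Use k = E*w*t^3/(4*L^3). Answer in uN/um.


Step 1: Convert E to consistent units (1 GPa = 1000 uN/um^2).
E = 170 GPa = 170000 uN/um^2
Step 2: Compute t^3 = 10^3 = 1000
Step 3: Compute L^3 = 177^3 = 5545233
Step 4: k = 170000 * 23 * 1000 / (4 * 5545233)
k = 176.2775 uN/um


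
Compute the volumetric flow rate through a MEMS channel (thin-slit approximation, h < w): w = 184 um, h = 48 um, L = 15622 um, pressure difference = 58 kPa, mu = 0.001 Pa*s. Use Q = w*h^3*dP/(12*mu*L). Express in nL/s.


Step 1: Convert all dimensions to SI (meters).
w = 184e-6 m, h = 48e-6 m, L = 15622e-6 m, dP = 58e3 Pa
Step 2: Q = w * h^3 * dP / (12 * mu * L)
Q = 184e-6 * (48e-6)^3 * 58e3 / (12 * 0.001 * 15622e-6) = 6.29581052e-09 m^3/s
Step 3: Convert Q from m^3/s to nL/s (1 m^3 = 1e12 nL, so multiply by 1e12).
Q = 6295.811 nL/s


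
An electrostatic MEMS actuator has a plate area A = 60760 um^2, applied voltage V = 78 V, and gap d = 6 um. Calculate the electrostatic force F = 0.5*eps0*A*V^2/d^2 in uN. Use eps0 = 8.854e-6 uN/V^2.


Step 1: Identify parameters.
eps0 = 8.854e-6 uN/V^2, A = 60760 um^2, V = 78 V, d = 6 um
Step 2: Compute V^2 = 78^2 = 6084
Step 3: Compute d^2 = 6^2 = 36
Step 4: F = 0.5 * 8.854e-6 * 60760 * 6084 / 36
F = 45.458 uN


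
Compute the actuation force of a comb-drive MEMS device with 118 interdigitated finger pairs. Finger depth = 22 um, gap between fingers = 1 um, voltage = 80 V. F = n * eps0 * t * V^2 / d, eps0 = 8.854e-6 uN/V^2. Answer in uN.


Step 1: Parameters: n=118, eps0=8.854e-6 uN/V^2, t=22 um, V=80 V, d=1 um
Step 2: V^2 = 6400
Step 3: F = 118 * 8.854e-6 * 22 * 6400 / 1
F = 147.104 uN


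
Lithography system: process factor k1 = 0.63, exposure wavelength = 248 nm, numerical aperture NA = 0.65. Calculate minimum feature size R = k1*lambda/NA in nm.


Step 1: Identify values: k1 = 0.63, lambda = 248 nm, NA = 0.65
Step 2: R = k1 * lambda / NA
R = 0.63 * 248 / 0.65
R = 240.4 nm


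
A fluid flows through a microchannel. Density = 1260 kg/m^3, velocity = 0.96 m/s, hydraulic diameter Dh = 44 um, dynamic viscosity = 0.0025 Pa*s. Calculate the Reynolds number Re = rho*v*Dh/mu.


Step 1: Convert Dh to meters: Dh = 44e-6 m
Step 2: Re = rho * v * Dh / mu
Re = 1260 * 0.96 * 44e-6 / 0.0025
Re = 21.289


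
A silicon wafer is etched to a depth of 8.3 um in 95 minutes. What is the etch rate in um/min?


Step 1: Etch rate = depth / time
Step 2: rate = 8.3 / 95
rate = 0.087 um/min


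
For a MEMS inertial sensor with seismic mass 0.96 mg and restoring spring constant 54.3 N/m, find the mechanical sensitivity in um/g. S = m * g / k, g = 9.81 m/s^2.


Step 1: Convert mass: m = 0.96 mg = 9.60e-07 kg
Step 2: S = m * g / k = 9.60e-07 * 9.81 / 54.3
Step 3: S = 1.73e-07 m/g
Step 4: Convert to um/g: S = 0.173 um/g


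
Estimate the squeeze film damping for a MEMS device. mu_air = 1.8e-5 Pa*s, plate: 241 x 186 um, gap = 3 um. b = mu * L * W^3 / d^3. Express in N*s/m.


Step 1: Convert to SI.
L = 241e-6 m, W = 186e-6 m, d = 3e-6 m
Step 2: W^3 = (186e-6)^3 = 6.43e-12 m^3
Step 3: d^3 = (3e-6)^3 = 2.70e-17 m^3
Step 4: b = 1.8e-5 * 241e-6 * 6.43e-12 / 2.70e-17
b = 1.03e-03 N*s/m


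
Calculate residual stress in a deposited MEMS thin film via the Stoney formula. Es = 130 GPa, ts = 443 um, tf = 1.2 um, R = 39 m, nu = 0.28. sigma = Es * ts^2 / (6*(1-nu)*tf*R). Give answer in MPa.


Step 1: Compute numerator: Es * ts^2 = 130 * 443^2 = 25512370 (GPa*um^2)
Step 2: Compute denominator (R in um): 6*(1-nu)*tf*R = 6*0.72*1.2*39e6 = 202176000.0 (um^2)
Step 3: sigma (GPa) = 25512370 / 202176000.0 = 1.26189e-01 GPa
Step 4: Convert to MPa (x1000): sigma = 126.2 MPa


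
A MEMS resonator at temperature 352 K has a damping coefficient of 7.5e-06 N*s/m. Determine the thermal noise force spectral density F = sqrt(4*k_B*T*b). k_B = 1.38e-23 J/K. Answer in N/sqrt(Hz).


Step 1: Compute 4 * k_B * T * b
= 4 * 1.38e-23 * 352 * 7.5e-06
= 1.4573e-25 N^2/Hz
Step 2: F_noise = sqrt(1.4573e-25)
F_noise = 3.82e-13 N/sqrt(Hz)


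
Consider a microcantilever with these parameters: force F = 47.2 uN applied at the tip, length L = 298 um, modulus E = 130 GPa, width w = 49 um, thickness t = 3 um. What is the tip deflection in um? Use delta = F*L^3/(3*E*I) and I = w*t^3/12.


Step 1: Calculate the second moment of area.
I = w * t^3 / 12 = 49 * 3^3 / 12 = 110.25 um^4
Step 2: Convert E to consistent units (1 GPa = 1000 uN/um^2).
E = 130 GPa = 130000 uN/um^2
Step 3: Calculate tip deflection.
delta = F * L^3 / (3 * E * I)
delta = 47.2 * 298^3 / (3 * 130000 * 110.25)
delta = 29.0501 um


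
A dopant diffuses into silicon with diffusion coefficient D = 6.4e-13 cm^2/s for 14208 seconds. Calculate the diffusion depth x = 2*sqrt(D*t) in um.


Step 1: Compute D*t = 6.4e-13 * 14208 = 9.09312e-09 cm^2
Step 2: sqrt(D*t) = 9.53579e-05 cm
Step 3: x = 2 * 9.53579e-05 cm = 1.907158e-04 cm
Step 4: Convert to um (1 cm = 1e4 um): x = 1.907 um


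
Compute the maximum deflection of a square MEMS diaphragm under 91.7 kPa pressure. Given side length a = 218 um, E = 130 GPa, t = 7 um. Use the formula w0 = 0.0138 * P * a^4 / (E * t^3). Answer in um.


Step 1: Convert pressure to compatible units (E is in GPa, so P in GPa).
P = 91.7 kPa = 91.7e-6 GPa
Step 2: Compute numerator: 0.0138 * P * a^4.
a^4 = 218^4 = 2258530576
numerator = 0.0138 * 91.7e-6 * 2258530576 = 2.8581e+03
Step 3: Compute denominator: E * t^3 = 130 * 7^3 = 44590
Step 4: w0 = numerator / denominator = 2.8581e+03 / 44590 = 0.0641 um


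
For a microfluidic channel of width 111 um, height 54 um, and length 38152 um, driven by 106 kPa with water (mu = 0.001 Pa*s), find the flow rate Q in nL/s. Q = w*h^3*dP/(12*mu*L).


Step 1: Convert all dimensions to SI (meters).
w = 111e-6 m, h = 54e-6 m, L = 38152e-6 m, dP = 106e3 Pa
Step 2: Q = w * h^3 * dP / (12 * mu * L)
Q = 111e-6 * (54e-6)^3 * 106e3 / (12 * 0.001 * 38152e-6) = 4.04679839e-09 m^3/s
Step 3: Convert Q from m^3/s to nL/s (1 m^3 = 1e12 nL, so multiply by 1e12).
Q = 4046.798 nL/s


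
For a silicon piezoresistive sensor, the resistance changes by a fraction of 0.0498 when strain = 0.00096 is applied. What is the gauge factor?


Step 1: Identify values.
dR/R = 0.0498, strain = 0.00096
Step 2: GF = (dR/R) / strain = 0.0498 / 0.00096
GF = 51.9


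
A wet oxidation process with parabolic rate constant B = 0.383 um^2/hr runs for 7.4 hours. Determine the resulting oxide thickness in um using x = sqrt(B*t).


Step 1: Compute B*t = 0.383 * 7.4 = 2.8342
Step 2: x = sqrt(2.8342)
x = 1.684 um


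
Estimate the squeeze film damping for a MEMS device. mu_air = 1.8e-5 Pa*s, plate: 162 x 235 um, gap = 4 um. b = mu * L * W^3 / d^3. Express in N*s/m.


Step 1: Convert to SI.
L = 162e-6 m, W = 235e-6 m, d = 4e-6 m
Step 2: W^3 = (235e-6)^3 = 1.30e-11 m^3
Step 3: d^3 = (4e-6)^3 = 6.40e-17 m^3
Step 4: b = 1.8e-5 * 162e-6 * 1.30e-11 / 6.40e-17
b = 5.91e-04 N*s/m


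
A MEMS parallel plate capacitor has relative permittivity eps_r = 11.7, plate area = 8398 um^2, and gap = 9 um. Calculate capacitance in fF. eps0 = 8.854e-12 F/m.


Step 1: Convert area to m^2: A = 8398e-12 m^2
Step 2: Convert gap to m: d = 9e-6 m
Step 3: C = eps0 * eps_r * A / d
C = 8.854e-12 * 11.7 * 8398e-12 / 9e-6
Step 4: Convert to fF (multiply by 1e15).
C = 96.66 fF


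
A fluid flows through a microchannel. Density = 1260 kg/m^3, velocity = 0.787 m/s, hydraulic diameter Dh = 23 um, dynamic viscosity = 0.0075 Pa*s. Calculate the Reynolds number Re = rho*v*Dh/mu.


Step 1: Convert Dh to meters: Dh = 23e-6 m
Step 2: Re = rho * v * Dh / mu
Re = 1260 * 0.787 * 23e-6 / 0.0075
Re = 3.041


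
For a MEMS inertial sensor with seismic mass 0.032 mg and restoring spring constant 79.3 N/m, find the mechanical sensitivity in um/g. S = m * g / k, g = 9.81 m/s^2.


Step 1: Convert mass: m = 0.032 mg = 3.20e-08 kg
Step 2: S = m * g / k = 3.20e-08 * 9.81 / 79.3
Step 3: S = 3.96e-09 m/g
Step 4: Convert to um/g: S = 0.004 um/g


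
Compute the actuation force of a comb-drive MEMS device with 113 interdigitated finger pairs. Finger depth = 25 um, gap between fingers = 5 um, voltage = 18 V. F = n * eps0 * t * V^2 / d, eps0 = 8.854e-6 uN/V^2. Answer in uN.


Step 1: Parameters: n=113, eps0=8.854e-6 uN/V^2, t=25 um, V=18 V, d=5 um
Step 2: V^2 = 324
Step 3: F = 113 * 8.854e-6 * 25 * 324 / 5
F = 1.621 uN


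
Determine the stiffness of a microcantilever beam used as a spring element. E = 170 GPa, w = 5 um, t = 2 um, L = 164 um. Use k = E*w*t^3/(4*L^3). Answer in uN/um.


Step 1: Convert E to consistent units (1 GPa = 1000 uN/um^2).
E = 170 GPa = 170000 uN/um^2
Step 2: Compute t^3 = 2^3 = 8
Step 3: Compute L^3 = 164^3 = 4410944
Step 4: k = 170000 * 5 * 8 / (4 * 4410944)
k = 0.3854 uN/um


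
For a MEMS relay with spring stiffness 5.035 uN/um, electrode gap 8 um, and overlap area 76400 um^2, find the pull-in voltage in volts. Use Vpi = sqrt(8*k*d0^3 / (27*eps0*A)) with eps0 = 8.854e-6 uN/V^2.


Step 1: Compute numerator: 8 * k * d0^3 = 8 * 5.035 * 8^3 = 20623.36
Step 2: Compute denominator: 27 * eps0 * A = 27 * 8.854e-6 * 76400 = 18.264031
Step 3: Vpi = sqrt(20623.36 / 18.264031)
Vpi = 33.6 V


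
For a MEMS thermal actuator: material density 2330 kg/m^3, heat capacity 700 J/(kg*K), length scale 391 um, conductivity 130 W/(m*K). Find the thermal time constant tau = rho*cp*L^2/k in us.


Step 1: Convert L to m: L = 391e-6 m
Step 2: L^2 = (391e-6)^2 = 1.52881e-07 m^2
Step 3: tau = 2330 * 700 * 1.52881e-07 / 130 = 1.91806855e-03 s
Step 4: Convert to microseconds (multiply by 1e6).
tau = 1918.069 us


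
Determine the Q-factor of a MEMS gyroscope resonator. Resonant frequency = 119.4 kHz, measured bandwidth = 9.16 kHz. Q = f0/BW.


Step 1: Q = f0 / bandwidth
Step 2: Q = 119.4 / 9.16
Q = 13.0


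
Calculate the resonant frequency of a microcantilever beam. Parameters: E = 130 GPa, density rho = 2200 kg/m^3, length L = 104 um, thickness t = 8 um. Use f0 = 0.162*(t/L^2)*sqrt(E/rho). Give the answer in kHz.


Step 1: Convert units to SI.
t_SI = 8e-6 m, L_SI = 104e-6 m
Step 2: Calculate sqrt(E/rho).
sqrt(130e9 / 2200) = 7687.06 m/s
Step 3: Compute f0.
f0 = 0.162 * 8e-6 / (104e-6)^2 * 7687.06 = 921082.6 Hz = 921.08 kHz


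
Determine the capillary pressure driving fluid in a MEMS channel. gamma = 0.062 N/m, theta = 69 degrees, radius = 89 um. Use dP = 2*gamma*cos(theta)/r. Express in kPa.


Step 1: cos(69 deg) = 0.3584
Step 2: Convert r to m: r = 89e-6 m
Step 3: dP = 2 * 0.062 * 0.3584 / 89e-6 = 499.3 Pa
Step 4: Convert Pa to kPa (divide by 1000).
dP = 0.5 kPa


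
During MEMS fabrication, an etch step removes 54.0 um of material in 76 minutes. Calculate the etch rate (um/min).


Step 1: Etch rate = depth / time
Step 2: rate = 54.0 / 76
rate = 0.711 um/min


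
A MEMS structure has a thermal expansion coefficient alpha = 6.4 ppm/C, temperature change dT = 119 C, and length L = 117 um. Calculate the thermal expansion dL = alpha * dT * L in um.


Step 1: Convert CTE: alpha = 6.4 ppm/C = 6.4e-6 /C
Step 2: dL = 6.4e-6 * 119 * 117
dL = 0.0891 um


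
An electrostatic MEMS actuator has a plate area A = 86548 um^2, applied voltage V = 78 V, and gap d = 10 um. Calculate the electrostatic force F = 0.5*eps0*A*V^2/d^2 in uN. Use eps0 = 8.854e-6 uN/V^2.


Step 1: Identify parameters.
eps0 = 8.854e-6 uN/V^2, A = 86548 um^2, V = 78 V, d = 10 um
Step 2: Compute V^2 = 78^2 = 6084
Step 3: Compute d^2 = 10^2 = 100
Step 4: F = 0.5 * 8.854e-6 * 86548 * 6084 / 100
F = 23.311 uN


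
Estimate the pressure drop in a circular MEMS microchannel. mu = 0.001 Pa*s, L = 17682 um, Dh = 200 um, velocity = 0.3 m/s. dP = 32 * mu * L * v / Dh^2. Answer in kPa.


Step 1: Convert to SI: L = 17682e-6 m, Dh = 200e-6 m
Step 2: dP = 32 * 0.001 * 17682e-6 * 0.3 / (200e-6)^2
Step 3: dP = 4243.68 Pa
Step 4: Convert to kPa: dP = 4.24 kPa


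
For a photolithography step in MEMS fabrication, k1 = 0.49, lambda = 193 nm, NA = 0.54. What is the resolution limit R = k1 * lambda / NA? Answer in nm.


Step 1: Identify values: k1 = 0.49, lambda = 193 nm, NA = 0.54
Step 2: R = k1 * lambda / NA
R = 0.49 * 193 / 0.54
R = 175.1 nm


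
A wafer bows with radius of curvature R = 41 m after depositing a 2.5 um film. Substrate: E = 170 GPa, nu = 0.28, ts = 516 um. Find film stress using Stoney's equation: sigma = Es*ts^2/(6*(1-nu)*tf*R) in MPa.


Step 1: Compute numerator: Es * ts^2 = 170 * 516^2 = 45263520 (GPa*um^2)
Step 2: Compute denominator (R in um): 6*(1-nu)*tf*R = 6*0.72*2.5*41e6 = 442800000.0 (um^2)
Step 3: sigma (GPa) = 45263520 / 442800000.0 = 1.02221e-01 GPa
Step 4: Convert to MPa (x1000): sigma = 102.2 MPa


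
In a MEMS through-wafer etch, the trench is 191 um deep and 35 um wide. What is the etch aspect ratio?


Step 1: AR = depth / width
Step 2: AR = 191 / 35
AR = 5.5


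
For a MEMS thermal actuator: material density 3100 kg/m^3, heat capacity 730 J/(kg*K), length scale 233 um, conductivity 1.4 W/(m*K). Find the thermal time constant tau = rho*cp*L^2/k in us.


Step 1: Convert L to m: L = 233e-6 m
Step 2: L^2 = (233e-6)^2 = 5.4289e-08 m^2
Step 3: tau = 3100 * 730 * 5.4289e-08 / 1.4 = 8.775429071e-02 s
Step 4: Convert to microseconds (multiply by 1e6).
tau = 87754.291 us


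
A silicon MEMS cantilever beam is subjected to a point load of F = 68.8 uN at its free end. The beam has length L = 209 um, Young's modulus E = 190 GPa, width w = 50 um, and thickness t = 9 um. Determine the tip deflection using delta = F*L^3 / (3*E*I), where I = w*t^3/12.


Step 1: Calculate the second moment of area.
I = w * t^3 / 12 = 50 * 9^3 / 12 = 3037.5 um^4
Step 2: Convert E to consistent units (1 GPa = 1000 uN/um^2).
E = 190 GPa = 190000 uN/um^2
Step 3: Calculate tip deflection.
delta = F * L^3 / (3 * E * I)
delta = 68.8 * 209^3 / (3 * 190000 * 3037.5)
delta = 0.3628 um


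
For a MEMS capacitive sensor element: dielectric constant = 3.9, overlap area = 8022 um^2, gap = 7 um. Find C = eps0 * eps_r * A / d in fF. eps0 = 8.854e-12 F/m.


Step 1: Convert area to m^2: A = 8022e-12 m^2
Step 2: Convert gap to m: d = 7e-6 m
Step 3: C = eps0 * eps_r * A / d
C = 8.854e-12 * 3.9 * 8022e-12 / 7e-6
Step 4: Convert to fF (multiply by 1e15).
C = 39.57 fF


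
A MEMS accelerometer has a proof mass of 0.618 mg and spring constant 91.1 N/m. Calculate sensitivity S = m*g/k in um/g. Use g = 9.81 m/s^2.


Step 1: Convert mass: m = 0.618 mg = 6.18e-07 kg
Step 2: S = m * g / k = 6.18e-07 * 9.81 / 91.1
Step 3: S = 6.65e-08 m/g
Step 4: Convert to um/g: S = 0.067 um/g


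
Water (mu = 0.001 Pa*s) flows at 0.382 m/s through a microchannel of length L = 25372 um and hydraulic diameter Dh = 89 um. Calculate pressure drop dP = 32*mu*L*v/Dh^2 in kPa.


Step 1: Convert to SI: L = 25372e-6 m, Dh = 89e-6 m
Step 2: dP = 32 * 0.001 * 25372e-6 * 0.382 / (89e-6)^2
Step 3: dP = 39155.07 Pa
Step 4: Convert to kPa: dP = 39.16 kPa


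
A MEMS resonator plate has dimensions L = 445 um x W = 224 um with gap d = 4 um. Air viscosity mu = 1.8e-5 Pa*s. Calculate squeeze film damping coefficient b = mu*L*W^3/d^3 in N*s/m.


Step 1: Convert to SI.
L = 445e-6 m, W = 224e-6 m, d = 4e-6 m
Step 2: W^3 = (224e-6)^3 = 1.12e-11 m^3
Step 3: d^3 = (4e-6)^3 = 6.40e-17 m^3
Step 4: b = 1.8e-5 * 445e-6 * 1.12e-11 / 6.40e-17
b = 1.41e-03 N*s/m


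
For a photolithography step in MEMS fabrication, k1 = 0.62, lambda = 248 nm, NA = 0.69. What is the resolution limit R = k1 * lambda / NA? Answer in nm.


Step 1: Identify values: k1 = 0.62, lambda = 248 nm, NA = 0.69
Step 2: R = k1 * lambda / NA
R = 0.62 * 248 / 0.69
R = 222.8 nm


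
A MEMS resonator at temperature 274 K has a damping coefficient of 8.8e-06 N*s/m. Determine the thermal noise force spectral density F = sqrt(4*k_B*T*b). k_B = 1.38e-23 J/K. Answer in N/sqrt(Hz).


Step 1: Compute 4 * k_B * T * b
= 4 * 1.38e-23 * 274 * 8.8e-06
= 1.3310e-25 N^2/Hz
Step 2: F_noise = sqrt(1.3310e-25)
F_noise = 3.65e-13 N/sqrt(Hz)


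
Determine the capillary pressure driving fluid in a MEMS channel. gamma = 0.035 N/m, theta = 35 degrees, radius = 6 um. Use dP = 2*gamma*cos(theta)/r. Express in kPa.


Step 1: cos(35 deg) = 0.8192
Step 2: Convert r to m: r = 6e-6 m
Step 3: dP = 2 * 0.035 * 0.8192 / 6e-6 = 9557.3 Pa
Step 4: Convert Pa to kPa (divide by 1000).
dP = 9.56 kPa


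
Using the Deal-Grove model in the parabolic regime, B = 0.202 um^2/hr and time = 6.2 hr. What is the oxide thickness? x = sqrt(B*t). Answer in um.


Step 1: Compute B*t = 0.202 * 6.2 = 1.2524
Step 2: x = sqrt(1.2524)
x = 1.119 um


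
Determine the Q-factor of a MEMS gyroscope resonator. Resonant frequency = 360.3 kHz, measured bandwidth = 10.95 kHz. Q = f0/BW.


Step 1: Q = f0 / bandwidth
Step 2: Q = 360.3 / 10.95
Q = 32.9


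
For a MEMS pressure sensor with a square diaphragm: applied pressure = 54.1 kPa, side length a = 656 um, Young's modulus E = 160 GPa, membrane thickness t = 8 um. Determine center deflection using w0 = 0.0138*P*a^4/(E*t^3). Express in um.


Step 1: Convert pressure to compatible units (E is in GPa, so P in GPa).
P = 54.1 kPa = 54.1e-6 GPa
Step 2: Compute numerator: 0.0138 * P * a^4.
a^4 = 656^4 = 185189072896
numerator = 0.0138 * 54.1e-6 * 185189072896 = 1.382585e+05
Step 3: Compute denominator: E * t^3 = 160 * 8^3 = 81920
Step 4: w0 = numerator / denominator = 1.382585e+05 / 81920 = 1.6877 um


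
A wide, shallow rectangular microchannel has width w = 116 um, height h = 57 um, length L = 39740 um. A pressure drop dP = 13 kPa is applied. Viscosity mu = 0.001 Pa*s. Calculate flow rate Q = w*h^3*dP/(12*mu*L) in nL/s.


Step 1: Convert all dimensions to SI (meters).
w = 116e-6 m, h = 57e-6 m, L = 39740e-6 m, dP = 13e3 Pa
Step 2: Q = w * h^3 * dP / (12 * mu * L)
Q = 116e-6 * (57e-6)^3 * 13e3 / (12 * 0.001 * 39740e-6) = 5.8562121e-10 m^3/s
Step 3: Convert Q from m^3/s to nL/s (1 m^3 = 1e12 nL, so multiply by 1e12).
Q = 585.621 nL/s


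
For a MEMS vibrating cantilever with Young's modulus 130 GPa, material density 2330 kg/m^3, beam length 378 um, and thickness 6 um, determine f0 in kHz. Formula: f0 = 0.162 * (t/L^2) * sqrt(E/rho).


Step 1: Convert units to SI.
t_SI = 6e-6 m, L_SI = 378e-6 m
Step 2: Calculate sqrt(E/rho).
sqrt(130e9 / 2330) = 7469.54 m/s
Step 3: Compute f0.
f0 = 0.162 * 6e-6 / (378e-6)^2 * 7469.54 = 50813.2 Hz = 50.81 kHz


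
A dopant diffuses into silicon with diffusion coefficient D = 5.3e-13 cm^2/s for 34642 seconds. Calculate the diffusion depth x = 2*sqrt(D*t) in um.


Step 1: Compute D*t = 5.3e-13 * 34642 = 1.836026e-08 cm^2
Step 2: sqrt(D*t) = 1.355e-04 cm
Step 3: x = 2 * 1.355e-04 cm = 2.71e-04 cm
Step 4: Convert to um (1 cm = 1e4 um): x = 2.71 um
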